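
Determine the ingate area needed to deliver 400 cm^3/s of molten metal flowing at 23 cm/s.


Formula: A_ingate = Q / v  (continuity equation)
A = 400 cm^3/s / 23 cm/s = 17.3913 cm^2

17.3913 cm^2


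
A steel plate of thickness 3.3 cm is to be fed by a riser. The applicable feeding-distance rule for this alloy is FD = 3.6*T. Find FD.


Formula: FD = 3.6 * T  (riser feeding-distance rule)
FD = 3.6 * 3.3 cm = 11.8800 cm


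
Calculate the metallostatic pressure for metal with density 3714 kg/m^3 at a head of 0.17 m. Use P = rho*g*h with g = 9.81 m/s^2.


Formula: P = rho * g * h
rho * g = 3714 * 9.81 = 36434.34 N/m^3
P = 36434.34 * 0.17 = 6193.8378 Pa

Answer: 6193.8378 Pa


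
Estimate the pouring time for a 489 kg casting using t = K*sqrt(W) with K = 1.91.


Formula: t = K * sqrt(W)
sqrt(W) = sqrt(489) = 22.11334
t = 1.91 * 22.11334 = 42.2365 s

42.2365 s


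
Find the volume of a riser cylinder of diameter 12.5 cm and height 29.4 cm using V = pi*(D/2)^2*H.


Formula: V = pi * (D/2)^2 * H  (cylinder volume)
Radius = D/2 = 12.5/2 = 6.25 cm
V = pi * 6.25^2 * 29.4 = 3607.9228 cm^3

3607.9228 cm^3


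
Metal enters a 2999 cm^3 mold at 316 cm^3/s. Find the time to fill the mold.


Formula: t_fill = V_mold / Q_flow
t = 2999 cm^3 / 316 cm^3/s = 9.4905 s

9.4905 s


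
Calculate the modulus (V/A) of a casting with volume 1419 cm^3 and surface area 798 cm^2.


Formula: Casting Modulus M = V / A
M = 1419 cm^3 / 798 cm^2 = 1.7782 cm

Answer: 1.7782 cm


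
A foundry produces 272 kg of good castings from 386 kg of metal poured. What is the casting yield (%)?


Formula: Casting Yield = (W_good / W_total) * 100
Yield = (272 kg / 386 kg) * 100 = 70.4663%

Answer: 70.4663%


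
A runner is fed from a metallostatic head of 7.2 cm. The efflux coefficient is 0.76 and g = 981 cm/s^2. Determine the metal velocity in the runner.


Formula: v = Cd * sqrt(2 * g * h)  (Torricelli with discharge coefficient)
2*g*h = 2 * 981 * 7.2 = 14126.4 cm^2/s^2
sqrt(14126.4) = 118.85453 cm/s
v = 0.76 * 118.85453 = 90.3294 cm/s


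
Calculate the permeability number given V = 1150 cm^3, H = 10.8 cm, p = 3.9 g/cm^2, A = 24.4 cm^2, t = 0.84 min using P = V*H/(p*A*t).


Formula: Permeability Number P = (V * H) / (p * A * t)
Numerator: V * H = 1150 * 10.8 = 12420.0
Denominator: p * A * t = 3.9 * 24.4 * 0.84 = 79.9344
P = 12420.0 / 79.9344 = 155.3774

Answer: 155.3774


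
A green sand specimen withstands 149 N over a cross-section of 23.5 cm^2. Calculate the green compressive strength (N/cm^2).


Formula: Compressive Strength = Force / Area
Strength = 149 N / 23.5 cm^2 = 6.3404 N/cm^2

Final answer: 6.3404 N/cm^2


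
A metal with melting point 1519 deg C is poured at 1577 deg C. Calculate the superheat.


Formula: Superheat = T_pour - T_melt
Superheat = 1577 - 1519 = 58 deg C

58 deg C


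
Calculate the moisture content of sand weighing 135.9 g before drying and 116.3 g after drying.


Formula: MC = (W_wet - W_dry) / W_wet * 100
Water mass = 135.9 - 116.3 = 19.6 g
MC = 19.6 / 135.9 * 100 = 14.4224%

Answer: 14.4224%


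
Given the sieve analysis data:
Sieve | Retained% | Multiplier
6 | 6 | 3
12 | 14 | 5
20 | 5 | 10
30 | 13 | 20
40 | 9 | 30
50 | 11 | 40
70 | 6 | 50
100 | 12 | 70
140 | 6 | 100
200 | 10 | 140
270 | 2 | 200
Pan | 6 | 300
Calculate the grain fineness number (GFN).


Formula: GFN = sum(pct * multiplier) / sum(pct)
sum(pct * multiplier) = 6448
sum(pct) = 100
GFN = 6448 / 100 = 64.48

Answer: 64.48


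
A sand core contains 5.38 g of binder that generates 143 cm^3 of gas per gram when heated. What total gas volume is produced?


Formula: V_gas = W_binder * gas_evolution_rate
V = 5.38 g * 143 cm^3/g = 769.3400 cm^3

Final answer: 769.3400 cm^3


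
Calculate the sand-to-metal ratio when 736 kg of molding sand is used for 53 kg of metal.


Formula: Sand-to-Metal Ratio = W_sand / W_metal
Ratio = 736 kg / 53 kg = 13.8868

13.8868


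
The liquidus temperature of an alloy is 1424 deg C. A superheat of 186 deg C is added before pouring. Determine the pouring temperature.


Formula: T_pour = T_melt + Superheat
T_pour = 1424 + 186 = 1610 deg C

Answer: 1610 deg C


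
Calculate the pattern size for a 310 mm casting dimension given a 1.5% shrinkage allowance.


Formula: L_pattern = L_casting * (1 + shrinkage_rate/100)
Shrinkage factor = 1 + 1.5/100 = 1.015
L_pattern = 310 mm * 1.015 = 314.6500 mm

Answer: 314.6500 mm


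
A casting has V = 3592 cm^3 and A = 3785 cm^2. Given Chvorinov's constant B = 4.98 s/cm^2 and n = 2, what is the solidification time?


Formula: t_s = B * (V/A)^n  (Chvorinov's rule, n=2)
Modulus M = V/A = 3592/3785 = 0.949009 cm
M^2 = 0.949009^2 = 0.900618 cm^2
t_s = 4.98 * 0.900618 = 4.4851 s

4.4851 s


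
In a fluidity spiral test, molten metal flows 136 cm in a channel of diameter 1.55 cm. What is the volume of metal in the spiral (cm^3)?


Formula: V = pi * (d/2)^2 * L  (cylinder volume)
Radius = 1.55/2 = 0.775 cm
V = pi * 0.775^2 * 136 = 256.6210 cm^3

Answer: 256.6210 cm^3


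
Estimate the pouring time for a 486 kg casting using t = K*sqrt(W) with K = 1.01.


Formula: t = K * sqrt(W)
sqrt(W) = sqrt(486) = 22.04541
t = 1.01 * 22.04541 = 22.2659 s

22.2659 s


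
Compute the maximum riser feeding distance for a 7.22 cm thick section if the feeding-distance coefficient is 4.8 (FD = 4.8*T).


Formula: FD = 4.8 * T  (riser feeding-distance rule)
FD = 4.8 * 7.22 cm = 34.6560 cm

Answer: 34.6560 cm


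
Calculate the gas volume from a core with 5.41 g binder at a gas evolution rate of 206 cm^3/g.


Formula: V_gas = W_binder * gas_evolution_rate
V = 5.41 g * 206 cm^3/g = 1114.4600 cm^3

1114.4600 cm^3


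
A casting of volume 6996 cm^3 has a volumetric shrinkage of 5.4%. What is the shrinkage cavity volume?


Formula: V_shrink = V_casting * shrinkage_pct / 100
V_shrink = 6996 cm^3 * 5.4 / 100 = 377.7840 cm^3


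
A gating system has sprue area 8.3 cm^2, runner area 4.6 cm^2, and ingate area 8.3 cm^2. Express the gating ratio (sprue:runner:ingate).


Sprue:Runner:Ingate = 1 : 4.6/8.3 : 8.3/8.3 = 1:0.55:1.00

1:0.55:1.00


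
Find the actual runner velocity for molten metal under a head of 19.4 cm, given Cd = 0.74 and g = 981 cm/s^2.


Formula: v = Cd * sqrt(2 * g * h)  (Torricelli with discharge coefficient)
2*g*h = 2 * 981 * 19.4 = 38062.8 cm^2/s^2
sqrt(38062.8) = 195.09690 cm/s
v = 0.74 * 195.09690 = 144.3717 cm/s

144.3717 cm/s


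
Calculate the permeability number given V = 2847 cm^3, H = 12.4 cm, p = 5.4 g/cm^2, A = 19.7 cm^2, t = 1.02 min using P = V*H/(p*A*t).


Formula: Permeability Number P = (V * H) / (p * A * t)
Numerator: V * H = 2847 * 12.4 = 35302.8
Denominator: p * A * t = 5.4 * 19.7 * 1.02 = 108.5076
P = 35302.8 / 108.5076 = 325.3486

325.3486


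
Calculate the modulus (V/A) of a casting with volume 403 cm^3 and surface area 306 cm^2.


Formula: Casting Modulus M = V / A
M = 403 cm^3 / 306 cm^2 = 1.3170 cm


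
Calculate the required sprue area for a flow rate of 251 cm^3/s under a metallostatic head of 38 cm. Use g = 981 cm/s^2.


Formula: v = sqrt(2*g*h), A = Q/v
Velocity: v = sqrt(2 * 981 * 38) = sqrt(74556) = 273.0494 cm/s
Sprue area: A = Q / v = 251 / 273.0494 = 0.9192 cm^2

Answer: 0.9192 cm^2


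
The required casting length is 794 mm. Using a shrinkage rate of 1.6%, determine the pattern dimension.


Formula: L_pattern = L_casting * (1 + shrinkage_rate/100)
Shrinkage factor = 1 + 1.6/100 = 1.016
L_pattern = 794 mm * 1.016 = 806.7040 mm


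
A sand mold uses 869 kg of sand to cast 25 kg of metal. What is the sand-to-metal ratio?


Formula: Sand-to-Metal Ratio = W_sand / W_metal
Ratio = 869 kg / 25 kg = 34.7600

Final answer: 34.7600


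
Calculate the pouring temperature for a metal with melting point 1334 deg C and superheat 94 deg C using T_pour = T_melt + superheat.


Formula: T_pour = T_melt + Superheat
T_pour = 1334 + 94 = 1428 deg C


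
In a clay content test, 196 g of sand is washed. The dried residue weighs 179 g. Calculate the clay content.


Formula: Clay% = (W_total - W_washed) / W_total * 100
Clay mass = 196 - 179 = 17 g
Clay% = 17 / 196 * 100 = 8.6735%

Final answer: 8.6735%


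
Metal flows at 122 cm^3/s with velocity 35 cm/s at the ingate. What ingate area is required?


Formula: A_ingate = Q / v  (continuity equation)
A = 122 cm^3/s / 35 cm/s = 3.4857 cm^2

3.4857 cm^2


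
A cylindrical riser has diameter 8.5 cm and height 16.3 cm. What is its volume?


Formula: V = pi * (D/2)^2 * H  (cylinder volume)
Radius = D/2 = 8.5/2 = 4.25 cm
V = pi * 4.25^2 * 16.3 = 924.9438 cm^3

Answer: 924.9438 cm^3


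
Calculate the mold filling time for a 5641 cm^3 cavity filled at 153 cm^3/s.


Formula: t_fill = V_mold / Q_flow
t = 5641 cm^3 / 153 cm^3/s = 36.8693 s

36.8693 s


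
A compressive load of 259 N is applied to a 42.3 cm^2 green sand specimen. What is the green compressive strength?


Formula: Compressive Strength = Force / Area
Strength = 259 N / 42.3 cm^2 = 6.1229 N/cm^2

6.1229 N/cm^2


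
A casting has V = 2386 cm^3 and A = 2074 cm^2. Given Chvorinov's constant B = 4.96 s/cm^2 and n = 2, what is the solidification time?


Formula: t_s = B * (V/A)^n  (Chvorinov's rule, n=2)
Modulus M = V/A = 2386/2074 = 1.150434 cm
M^2 = 1.150434^2 = 1.323498 cm^2
t_s = 4.96 * 1.323498 = 6.5646 s

Final answer: 6.5646 s


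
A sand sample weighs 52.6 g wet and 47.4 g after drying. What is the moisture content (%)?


Formula: MC = (W_wet - W_dry) / W_wet * 100
Water mass = 52.6 - 47.4 = 5.2 g
MC = 5.2 / 52.6 * 100 = 9.8859%

Final answer: 9.8859%


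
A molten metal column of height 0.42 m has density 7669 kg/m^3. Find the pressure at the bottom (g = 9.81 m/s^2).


Formula: P = rho * g * h
rho * g = 7669 * 9.81 = 75232.89 N/m^3
P = 75232.89 * 0.42 = 31597.8138 Pa

Final answer: 31597.8138 Pa


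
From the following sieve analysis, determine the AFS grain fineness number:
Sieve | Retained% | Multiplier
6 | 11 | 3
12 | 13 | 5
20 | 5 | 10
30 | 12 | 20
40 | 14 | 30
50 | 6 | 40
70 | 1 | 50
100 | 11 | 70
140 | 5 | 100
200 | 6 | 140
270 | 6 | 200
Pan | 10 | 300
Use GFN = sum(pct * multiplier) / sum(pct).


Formula: GFN = sum(pct * multiplier) / sum(pct)
sum(pct * multiplier) = 7408
sum(pct) = 100
GFN = 7408 / 100 = 74.08

Final answer: 74.08


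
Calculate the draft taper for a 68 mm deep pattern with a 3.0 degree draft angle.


Formula: taper = depth * tan(draft_angle)
tan(3.0 deg) = 0.0524078
taper = 68 mm * 0.0524078 = 3.5637 mm

Answer: 3.5637 mm


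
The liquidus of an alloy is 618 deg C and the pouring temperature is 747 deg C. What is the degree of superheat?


Formula: Superheat = T_pour - T_melt
Superheat = 747 - 618 = 129 deg C


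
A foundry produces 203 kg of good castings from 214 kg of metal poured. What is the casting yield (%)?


Formula: Casting Yield = (W_good / W_total) * 100
Yield = (203 kg / 214 kg) * 100 = 94.8598%

Answer: 94.8598%


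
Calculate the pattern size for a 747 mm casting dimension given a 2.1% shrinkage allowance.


Formula: L_pattern = L_casting * (1 + shrinkage_rate/100)
Shrinkage factor = 1 + 2.1/100 = 1.021
L_pattern = 747 mm * 1.021 = 762.6870 mm


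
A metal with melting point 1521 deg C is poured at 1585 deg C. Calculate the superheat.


Formula: Superheat = T_pour - T_melt
Superheat = 1585 - 1521 = 64 deg C


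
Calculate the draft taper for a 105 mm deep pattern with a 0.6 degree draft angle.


Formula: taper = depth * tan(draft_angle)
tan(0.6 deg) = 0.0104724
taper = 105 mm * 0.0104724 = 1.0996 mm

1.0996 mm


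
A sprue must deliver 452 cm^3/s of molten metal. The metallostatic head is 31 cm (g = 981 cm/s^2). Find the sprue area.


Formula: v = sqrt(2*g*h), A = Q/v
Velocity: v = sqrt(2 * 981 * 31) = sqrt(60822) = 246.6212 cm/s
Sprue area: A = Q / v = 452 / 246.6212 = 1.8328 cm^2

Final answer: 1.8328 cm^2


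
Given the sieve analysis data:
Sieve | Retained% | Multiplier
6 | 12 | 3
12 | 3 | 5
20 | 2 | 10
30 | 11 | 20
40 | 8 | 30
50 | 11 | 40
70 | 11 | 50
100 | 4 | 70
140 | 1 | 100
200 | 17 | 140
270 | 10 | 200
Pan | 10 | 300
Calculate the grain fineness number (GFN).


Formula: GFN = sum(pct * multiplier) / sum(pct)
sum(pct * multiplier) = 9281
sum(pct) = 100
GFN = 9281 / 100 = 92.81

Final answer: 92.81


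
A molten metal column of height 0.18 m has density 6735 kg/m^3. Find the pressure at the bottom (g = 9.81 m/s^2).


Formula: P = rho * g * h
rho * g = 6735 * 9.81 = 66070.35 N/m^3
P = 66070.35 * 0.18 = 11892.6630 Pa

Answer: 11892.6630 Pa


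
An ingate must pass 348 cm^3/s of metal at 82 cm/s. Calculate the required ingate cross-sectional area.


Formula: A_ingate = Q / v  (continuity equation)
A = 348 cm^3/s / 82 cm/s = 4.2439 cm^2

Answer: 4.2439 cm^2


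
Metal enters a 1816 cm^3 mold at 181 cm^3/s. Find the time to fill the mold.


Formula: t_fill = V_mold / Q_flow
t = 1816 cm^3 / 181 cm^3/s = 10.0331 s


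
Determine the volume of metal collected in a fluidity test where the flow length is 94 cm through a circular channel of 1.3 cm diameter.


Formula: V = pi * (d/2)^2 * L  (cylinder volume)
Radius = 1.3/2 = 0.65 cm
V = pi * 0.65^2 * 94 = 124.7684 cm^3

Final answer: 124.7684 cm^3


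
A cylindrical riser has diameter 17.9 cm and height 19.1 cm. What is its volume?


Formula: V = pi * (D/2)^2 * H  (cylinder volume)
Radius = D/2 = 17.9/2 = 8.95 cm
V = pi * 8.95^2 * 19.1 = 4806.5040 cm^3

Final answer: 4806.5040 cm^3


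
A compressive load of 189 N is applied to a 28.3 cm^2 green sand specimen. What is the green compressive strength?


Formula: Compressive Strength = Force / Area
Strength = 189 N / 28.3 cm^2 = 6.6784 N/cm^2

Answer: 6.6784 N/cm^2


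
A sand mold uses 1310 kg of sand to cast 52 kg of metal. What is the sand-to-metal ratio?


Formula: Sand-to-Metal Ratio = W_sand / W_metal
Ratio = 1310 kg / 52 kg = 25.1923


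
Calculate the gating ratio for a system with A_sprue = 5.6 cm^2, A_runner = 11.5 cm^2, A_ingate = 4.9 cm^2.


Sprue:Runner:Ingate = 1 : 11.5/5.6 : 4.9/5.6 = 1:2.05:0.88


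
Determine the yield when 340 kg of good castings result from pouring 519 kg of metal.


Formula: Casting Yield = (W_good / W_total) * 100
Yield = (340 kg / 519 kg) * 100 = 65.5106%


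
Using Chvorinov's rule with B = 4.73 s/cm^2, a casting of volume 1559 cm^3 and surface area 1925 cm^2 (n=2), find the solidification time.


Formula: t_s = B * (V/A)^n  (Chvorinov's rule, n=2)
Modulus M = V/A = 1559/1925 = 0.809870 cm
M^2 = 0.809870^2 = 0.655889 cm^2
t_s = 4.73 * 0.655889 = 3.1024 s

Answer: 3.1024 s


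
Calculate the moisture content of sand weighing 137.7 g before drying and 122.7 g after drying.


Formula: MC = (W_wet - W_dry) / W_wet * 100
Water mass = 137.7 - 122.7 = 15.0 g
MC = 15.0 / 137.7 * 100 = 10.8932%

Final answer: 10.8932%


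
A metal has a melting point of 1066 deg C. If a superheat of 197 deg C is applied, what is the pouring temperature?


Formula: T_pour = T_melt + Superheat
T_pour = 1066 + 197 = 1263 deg C

Final answer: 1263 deg C


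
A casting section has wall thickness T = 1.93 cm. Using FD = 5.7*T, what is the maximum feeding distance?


Formula: FD = 5.7 * T  (riser feeding-distance rule)
FD = 5.7 * 1.93 cm = 11.0010 cm


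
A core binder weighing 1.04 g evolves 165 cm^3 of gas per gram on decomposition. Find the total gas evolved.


Formula: V_gas = W_binder * gas_evolution_rate
V = 1.04 g * 165 cm^3/g = 171.6000 cm^3

Answer: 171.6000 cm^3


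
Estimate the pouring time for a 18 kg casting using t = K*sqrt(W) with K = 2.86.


Formula: t = K * sqrt(W)
sqrt(W) = sqrt(18) = 4.24264
t = 2.86 * 4.24264 = 12.1340 s

12.1340 s


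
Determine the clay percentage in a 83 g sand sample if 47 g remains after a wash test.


Formula: Clay% = (W_total - W_washed) / W_total * 100
Clay mass = 83 - 47 = 36 g
Clay% = 36 / 83 * 100 = 43.3735%

43.3735%


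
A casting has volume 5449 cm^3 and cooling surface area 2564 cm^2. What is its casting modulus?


Formula: Casting Modulus M = V / A
M = 5449 cm^3 / 2564 cm^2 = 2.1252 cm

2.1252 cm


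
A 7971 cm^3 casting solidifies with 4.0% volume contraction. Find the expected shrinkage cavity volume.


Formula: V_shrink = V_casting * shrinkage_pct / 100
V_shrink = 7971 cm^3 * 4.0 / 100 = 318.8400 cm^3

Answer: 318.8400 cm^3


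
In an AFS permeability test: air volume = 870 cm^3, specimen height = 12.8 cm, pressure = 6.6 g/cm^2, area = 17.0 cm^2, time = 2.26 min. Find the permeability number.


Formula: Permeability Number P = (V * H) / (p * A * t)
Numerator: V * H = 870 * 12.8 = 11136.0
Denominator: p * A * t = 6.6 * 17.0 * 2.26 = 253.572
P = 11136.0 / 253.572 = 43.9165


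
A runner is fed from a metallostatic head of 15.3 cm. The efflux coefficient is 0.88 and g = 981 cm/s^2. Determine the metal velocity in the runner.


Formula: v = Cd * sqrt(2 * g * h)  (Torricelli with discharge coefficient)
2*g*h = 2 * 981 * 15.3 = 30018.6 cm^2/s^2
sqrt(30018.6) = 173.25877 cm/s
v = 0.88 * 173.25877 = 152.4677 cm/s


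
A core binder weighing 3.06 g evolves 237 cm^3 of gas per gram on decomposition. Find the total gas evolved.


Formula: V_gas = W_binder * gas_evolution_rate
V = 3.06 g * 237 cm^3/g = 725.2200 cm^3

725.2200 cm^3


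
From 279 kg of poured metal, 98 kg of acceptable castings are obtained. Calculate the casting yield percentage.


Formula: Casting Yield = (W_good / W_total) * 100
Yield = (98 kg / 279 kg) * 100 = 35.1254%

35.1254%


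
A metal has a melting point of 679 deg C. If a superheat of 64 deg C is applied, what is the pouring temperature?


Formula: T_pour = T_melt + Superheat
T_pour = 679 + 64 = 743 deg C


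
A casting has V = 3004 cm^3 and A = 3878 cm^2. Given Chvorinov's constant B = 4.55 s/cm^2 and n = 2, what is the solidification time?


Formula: t_s = B * (V/A)^n  (Chvorinov's rule, n=2)
Modulus M = V/A = 3004/3878 = 0.774626 cm
M^2 = 0.774626^2 = 0.600045 cm^2
t_s = 4.55 * 0.600045 = 2.7302 s


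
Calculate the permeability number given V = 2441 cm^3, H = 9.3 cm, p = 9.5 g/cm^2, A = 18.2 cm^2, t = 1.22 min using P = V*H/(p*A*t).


Formula: Permeability Number P = (V * H) / (p * A * t)
Numerator: V * H = 2441 * 9.3 = 22701.3
Denominator: p * A * t = 9.5 * 18.2 * 1.22 = 210.938
P = 22701.3 / 210.938 = 107.6207

Answer: 107.6207


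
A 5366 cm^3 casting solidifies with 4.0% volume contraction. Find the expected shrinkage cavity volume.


Formula: V_shrink = V_casting * shrinkage_pct / 100
V_shrink = 5366 cm^3 * 4.0 / 100 = 214.6400 cm^3


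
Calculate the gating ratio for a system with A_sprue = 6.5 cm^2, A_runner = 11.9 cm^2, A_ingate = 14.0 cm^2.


Sprue:Runner:Ingate = 1 : 11.9/6.5 : 14.0/6.5 = 1:1.83:2.15


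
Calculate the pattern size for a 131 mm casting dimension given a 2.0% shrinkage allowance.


Formula: L_pattern = L_casting * (1 + shrinkage_rate/100)
Shrinkage factor = 1 + 2.0/100 = 1.02
L_pattern = 131 mm * 1.02 = 133.6200 mm


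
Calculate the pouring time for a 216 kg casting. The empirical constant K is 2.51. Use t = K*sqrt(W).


Formula: t = K * sqrt(W)
sqrt(W) = sqrt(216) = 14.69694
t = 2.51 * 14.69694 = 36.8893 s

Answer: 36.8893 s


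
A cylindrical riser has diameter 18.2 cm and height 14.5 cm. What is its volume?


Formula: V = pi * (D/2)^2 * H  (cylinder volume)
Radius = D/2 = 18.2/2 = 9.1 cm
V = pi * 9.1^2 * 14.5 = 3772.2517 cm^3

3772.2517 cm^3


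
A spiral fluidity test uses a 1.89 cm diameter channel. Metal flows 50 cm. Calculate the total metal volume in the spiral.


Formula: V = pi * (d/2)^2 * L  (cylinder volume)
Radius = 1.89/2 = 0.945 cm
V = pi * 0.945^2 * 50 = 140.2760 cm^3

Final answer: 140.2760 cm^3


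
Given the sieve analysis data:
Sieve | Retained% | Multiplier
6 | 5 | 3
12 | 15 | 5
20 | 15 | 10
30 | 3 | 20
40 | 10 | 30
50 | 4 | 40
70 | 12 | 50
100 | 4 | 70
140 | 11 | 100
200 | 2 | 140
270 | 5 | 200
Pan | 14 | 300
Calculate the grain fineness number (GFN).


Formula: GFN = sum(pct * multiplier) / sum(pct)
sum(pct * multiplier) = 8220
sum(pct) = 100
GFN = 8220 / 100 = 82.20

Final answer: 82.20


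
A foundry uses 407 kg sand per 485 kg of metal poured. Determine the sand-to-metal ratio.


Formula: Sand-to-Metal Ratio = W_sand / W_metal
Ratio = 407 kg / 485 kg = 0.8392

Answer: 0.8392


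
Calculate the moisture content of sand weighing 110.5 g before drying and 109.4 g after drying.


Formula: MC = (W_wet - W_dry) / W_wet * 100
Water mass = 110.5 - 109.4 = 1.1 g
MC = 1.1 / 110.5 * 100 = 0.9955%

Answer: 0.9955%


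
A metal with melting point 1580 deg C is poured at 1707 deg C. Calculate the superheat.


Formula: Superheat = T_pour - T_melt
Superheat = 1707 - 1580 = 127 deg C

Answer: 127 deg C


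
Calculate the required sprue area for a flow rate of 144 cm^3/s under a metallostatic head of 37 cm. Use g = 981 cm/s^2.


Formula: v = sqrt(2*g*h), A = Q/v
Velocity: v = sqrt(2 * 981 * 37) = sqrt(72594) = 269.4327 cm/s
Sprue area: A = Q / v = 144 / 269.4327 = 0.5345 cm^2


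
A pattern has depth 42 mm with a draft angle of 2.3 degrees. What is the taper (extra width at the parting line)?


Formula: taper = depth * tan(draft_angle)
tan(2.3 deg) = 0.0401641
taper = 42 mm * 0.0401641 = 1.6869 mm

Final answer: 1.6869 mm


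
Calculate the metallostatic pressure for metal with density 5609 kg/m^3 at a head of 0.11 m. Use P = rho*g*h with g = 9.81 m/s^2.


Formula: P = rho * g * h
rho * g = 5609 * 9.81 = 55024.29 N/m^3
P = 55024.29 * 0.11 = 6052.6719 Pa

Final answer: 6052.6719 Pa


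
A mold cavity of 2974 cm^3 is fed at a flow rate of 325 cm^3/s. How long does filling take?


Formula: t_fill = V_mold / Q_flow
t = 2974 cm^3 / 325 cm^3/s = 9.1508 s


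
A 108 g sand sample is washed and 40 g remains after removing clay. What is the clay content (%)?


Formula: Clay% = (W_total - W_washed) / W_total * 100
Clay mass = 108 - 40 = 68 g
Clay% = 68 / 108 * 100 = 62.9630%

Final answer: 62.9630%


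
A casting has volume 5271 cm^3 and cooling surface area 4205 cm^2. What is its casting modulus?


Formula: Casting Modulus M = V / A
M = 5271 cm^3 / 4205 cm^2 = 1.2535 cm

1.2535 cm


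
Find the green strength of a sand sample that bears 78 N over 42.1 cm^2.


Formula: Compressive Strength = Force / Area
Strength = 78 N / 42.1 cm^2 = 1.8527 N/cm^2


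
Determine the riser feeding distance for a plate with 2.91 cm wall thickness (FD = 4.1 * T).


Formula: FD = 4.1 * T  (riser feeding-distance rule)
FD = 4.1 * 2.91 cm = 11.9310 cm

11.9310 cm


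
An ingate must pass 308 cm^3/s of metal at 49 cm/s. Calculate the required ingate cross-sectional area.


Formula: A_ingate = Q / v  (continuity equation)
A = 308 cm^3/s / 49 cm/s = 6.2857 cm^2


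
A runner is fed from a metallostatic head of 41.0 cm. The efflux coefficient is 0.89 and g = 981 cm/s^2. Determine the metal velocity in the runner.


Formula: v = Cd * sqrt(2 * g * h)  (Torricelli with discharge coefficient)
2*g*h = 2 * 981 * 41.0 = 80442.0 cm^2/s^2
sqrt(80442.0) = 283.62299 cm/s
v = 0.89 * 283.62299 = 252.4245 cm/s


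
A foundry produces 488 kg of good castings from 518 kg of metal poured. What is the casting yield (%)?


Formula: Casting Yield = (W_good / W_total) * 100
Yield = (488 kg / 518 kg) * 100 = 94.2085%

Final answer: 94.2085%


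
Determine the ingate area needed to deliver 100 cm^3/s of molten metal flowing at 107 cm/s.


Formula: A_ingate = Q / v  (continuity equation)
A = 100 cm^3/s / 107 cm/s = 0.9346 cm^2

Final answer: 0.9346 cm^2


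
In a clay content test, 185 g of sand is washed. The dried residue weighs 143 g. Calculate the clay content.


Formula: Clay% = (W_total - W_washed) / W_total * 100
Clay mass = 185 - 143 = 42 g
Clay% = 42 / 185 * 100 = 22.7027%

Answer: 22.7027%


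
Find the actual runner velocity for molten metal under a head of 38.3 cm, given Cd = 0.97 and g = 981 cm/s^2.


Formula: v = Cd * sqrt(2 * g * h)  (Torricelli with discharge coefficient)
2*g*h = 2 * 981 * 38.3 = 75144.6 cm^2/s^2
sqrt(75144.6) = 274.12515 cm/s
v = 0.97 * 274.12515 = 265.9014 cm/s


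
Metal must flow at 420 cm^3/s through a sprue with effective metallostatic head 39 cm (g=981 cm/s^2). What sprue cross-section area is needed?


Formula: v = sqrt(2*g*h), A = Q/v
Velocity: v = sqrt(2 * 981 * 39) = sqrt(76518) = 276.6189 cm/s
Sprue area: A = Q / v = 420 / 276.6189 = 1.5183 cm^2

1.5183 cm^2


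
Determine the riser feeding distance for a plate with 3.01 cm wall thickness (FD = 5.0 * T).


Formula: FD = 5.0 * T  (riser feeding-distance rule)
FD = 5.0 * 3.01 cm = 15.0500 cm

Final answer: 15.0500 cm


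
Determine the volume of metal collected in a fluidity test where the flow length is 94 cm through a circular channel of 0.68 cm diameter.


Formula: V = pi * (d/2)^2 * L  (cylinder volume)
Radius = 0.68/2 = 0.34 cm
V = pi * 0.34^2 * 94 = 34.1378 cm^3

Final answer: 34.1378 cm^3


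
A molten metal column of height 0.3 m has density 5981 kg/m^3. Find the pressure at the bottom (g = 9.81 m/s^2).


Formula: P = rho * g * h
rho * g = 5981 * 9.81 = 58673.61 N/m^3
P = 58673.61 * 0.3 = 17602.0830 Pa

Answer: 17602.0830 Pa


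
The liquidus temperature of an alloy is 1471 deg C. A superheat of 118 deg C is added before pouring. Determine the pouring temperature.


Formula: T_pour = T_melt + Superheat
T_pour = 1471 + 118 = 1589 deg C

Final answer: 1589 deg C


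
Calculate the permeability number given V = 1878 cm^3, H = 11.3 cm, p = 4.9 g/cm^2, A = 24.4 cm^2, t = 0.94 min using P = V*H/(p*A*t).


Formula: Permeability Number P = (V * H) / (p * A * t)
Numerator: V * H = 1878 * 11.3 = 21221.4
Denominator: p * A * t = 4.9 * 24.4 * 0.94 = 112.3864
P = 21221.4 / 112.3864 = 188.8253

188.8253


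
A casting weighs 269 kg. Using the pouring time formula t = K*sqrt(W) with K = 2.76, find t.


Formula: t = K * sqrt(W)
sqrt(W) = sqrt(269) = 16.40122
t = 2.76 * 16.40122 = 45.2674 s

45.2674 s


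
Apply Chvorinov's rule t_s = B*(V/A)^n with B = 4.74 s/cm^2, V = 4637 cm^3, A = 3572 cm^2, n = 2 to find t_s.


Formula: t_s = B * (V/A)^n  (Chvorinov's rule, n=2)
Modulus M = V/A = 4637/3572 = 1.298152 cm
M^2 = 1.298152^2 = 1.685199 cm^2
t_s = 4.74 * 1.685199 = 7.9878 s

Final answer: 7.9878 s


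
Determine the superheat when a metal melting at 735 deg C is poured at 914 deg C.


Formula: Superheat = T_pour - T_melt
Superheat = 914 - 735 = 179 deg C

179 deg C


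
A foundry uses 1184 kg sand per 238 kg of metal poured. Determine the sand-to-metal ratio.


Formula: Sand-to-Metal Ratio = W_sand / W_metal
Ratio = 1184 kg / 238 kg = 4.9748

Answer: 4.9748


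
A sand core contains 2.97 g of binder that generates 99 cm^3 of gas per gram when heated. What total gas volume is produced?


Formula: V_gas = W_binder * gas_evolution_rate
V = 2.97 g * 99 cm^3/g = 294.0300 cm^3

Final answer: 294.0300 cm^3


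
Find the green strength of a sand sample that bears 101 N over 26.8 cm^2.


Formula: Compressive Strength = Force / Area
Strength = 101 N / 26.8 cm^2 = 3.7687 N/cm^2

Final answer: 3.7687 N/cm^2


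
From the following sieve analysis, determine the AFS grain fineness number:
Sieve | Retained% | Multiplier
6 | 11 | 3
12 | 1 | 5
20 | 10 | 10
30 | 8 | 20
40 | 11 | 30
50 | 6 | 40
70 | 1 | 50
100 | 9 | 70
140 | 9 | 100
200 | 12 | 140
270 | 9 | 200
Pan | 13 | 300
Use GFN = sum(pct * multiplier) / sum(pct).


Formula: GFN = sum(pct * multiplier) / sum(pct)
sum(pct * multiplier) = 9828
sum(pct) = 100
GFN = 9828 / 100 = 98.28

Final answer: 98.28


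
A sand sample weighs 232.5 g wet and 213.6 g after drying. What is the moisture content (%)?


Formula: MC = (W_wet - W_dry) / W_wet * 100
Water mass = 232.5 - 213.6 = 18.9 g
MC = 18.9 / 232.5 * 100 = 8.1290%

Answer: 8.1290%


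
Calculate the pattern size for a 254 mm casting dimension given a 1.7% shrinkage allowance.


Formula: L_pattern = L_casting * (1 + shrinkage_rate/100)
Shrinkage factor = 1 + 1.7/100 = 1.017
L_pattern = 254 mm * 1.017 = 258.3180 mm


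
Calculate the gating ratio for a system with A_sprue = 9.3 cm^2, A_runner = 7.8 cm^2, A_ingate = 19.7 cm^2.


Sprue:Runner:Ingate = 1 : 7.8/9.3 : 19.7/9.3 = 1:0.84:2.12

Answer: 1:0.84:2.12


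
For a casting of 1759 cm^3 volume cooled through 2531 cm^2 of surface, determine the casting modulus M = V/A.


Formula: Casting Modulus M = V / A
M = 1759 cm^3 / 2531 cm^2 = 0.6950 cm

Final answer: 0.6950 cm


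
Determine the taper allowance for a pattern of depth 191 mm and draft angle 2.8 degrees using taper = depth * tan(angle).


Formula: taper = depth * tan(draft_angle)
tan(2.8 deg) = 0.0489082
taper = 191 mm * 0.0489082 = 9.3415 mm

Answer: 9.3415 mm


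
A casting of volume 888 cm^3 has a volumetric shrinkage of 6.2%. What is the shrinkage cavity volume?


Formula: V_shrink = V_casting * shrinkage_pct / 100
V_shrink = 888 cm^3 * 6.2 / 100 = 55.0560 cm^3

Answer: 55.0560 cm^3


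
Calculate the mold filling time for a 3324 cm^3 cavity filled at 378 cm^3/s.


Formula: t_fill = V_mold / Q_flow
t = 3324 cm^3 / 378 cm^3/s = 8.7937 s

Final answer: 8.7937 s


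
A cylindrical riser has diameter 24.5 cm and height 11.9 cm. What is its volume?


Formula: V = pi * (D/2)^2 * H  (cylinder volume)
Radius = D/2 = 24.5/2 = 12.25 cm
V = pi * 12.25^2 * 11.9 = 5610.0794 cm^3


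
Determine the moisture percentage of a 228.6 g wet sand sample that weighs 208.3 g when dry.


Formula: MC = (W_wet - W_dry) / W_wet * 100
Water mass = 228.6 - 208.3 = 20.3 g
MC = 20.3 / 228.6 * 100 = 8.8801%

Final answer: 8.8801%


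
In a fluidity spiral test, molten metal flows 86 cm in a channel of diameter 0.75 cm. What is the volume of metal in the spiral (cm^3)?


Formula: V = pi * (d/2)^2 * L  (cylinder volume)
Radius = 0.75/2 = 0.375 cm
V = pi * 0.375^2 * 86 = 37.9936 cm^3

Final answer: 37.9936 cm^3


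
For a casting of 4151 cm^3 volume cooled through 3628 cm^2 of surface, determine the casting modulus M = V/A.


Formula: Casting Modulus M = V / A
M = 4151 cm^3 / 3628 cm^2 = 1.1442 cm

1.1442 cm


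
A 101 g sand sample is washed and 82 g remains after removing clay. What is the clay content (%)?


Formula: Clay% = (W_total - W_washed) / W_total * 100
Clay mass = 101 - 82 = 19 g
Clay% = 19 / 101 * 100 = 18.8119%

Answer: 18.8119%


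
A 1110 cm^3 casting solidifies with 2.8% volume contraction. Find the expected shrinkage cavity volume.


Formula: V_shrink = V_casting * shrinkage_pct / 100
V_shrink = 1110 cm^3 * 2.8 / 100 = 31.0800 cm^3

31.0800 cm^3


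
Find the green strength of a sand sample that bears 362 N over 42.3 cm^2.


Formula: Compressive Strength = Force / Area
Strength = 362 N / 42.3 cm^2 = 8.5579 N/cm^2

Final answer: 8.5579 N/cm^2


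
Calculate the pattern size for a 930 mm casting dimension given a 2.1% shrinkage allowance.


Formula: L_pattern = L_casting * (1 + shrinkage_rate/100)
Shrinkage factor = 1 + 2.1/100 = 1.021
L_pattern = 930 mm * 1.021 = 949.5300 mm

Final answer: 949.5300 mm


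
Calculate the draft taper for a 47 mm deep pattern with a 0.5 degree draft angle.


Formula: taper = depth * tan(draft_angle)
tan(0.5 deg) = 0.0087269
taper = 47 mm * 0.0087269 = 0.4102 mm

Answer: 0.4102 mm


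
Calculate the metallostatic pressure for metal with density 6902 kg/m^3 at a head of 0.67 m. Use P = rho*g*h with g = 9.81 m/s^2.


Formula: P = rho * g * h
rho * g = 6902 * 9.81 = 67708.62 N/m^3
P = 67708.62 * 0.67 = 45364.7754 Pa

Final answer: 45364.7754 Pa


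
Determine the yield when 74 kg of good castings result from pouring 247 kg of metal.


Formula: Casting Yield = (W_good / W_total) * 100
Yield = (74 kg / 247 kg) * 100 = 29.9595%


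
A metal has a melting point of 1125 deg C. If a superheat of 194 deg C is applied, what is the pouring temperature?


Formula: T_pour = T_melt + Superheat
T_pour = 1125 + 194 = 1319 deg C


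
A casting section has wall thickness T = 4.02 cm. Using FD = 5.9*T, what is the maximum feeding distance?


Formula: FD = 5.9 * T  (riser feeding-distance rule)
FD = 5.9 * 4.02 cm = 23.7180 cm

Final answer: 23.7180 cm


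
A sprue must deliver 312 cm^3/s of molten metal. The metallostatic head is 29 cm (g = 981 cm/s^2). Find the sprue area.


Formula: v = sqrt(2*g*h), A = Q/v
Velocity: v = sqrt(2 * 981 * 29) = sqrt(56898) = 238.5330 cm/s
Sprue area: A = Q / v = 312 / 238.5330 = 1.3080 cm^2

Final answer: 1.3080 cm^2


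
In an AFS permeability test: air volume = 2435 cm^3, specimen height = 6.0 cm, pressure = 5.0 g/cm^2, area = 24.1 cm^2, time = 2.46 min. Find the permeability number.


Formula: Permeability Number P = (V * H) / (p * A * t)
Numerator: V * H = 2435 * 6.0 = 14610.0
Denominator: p * A * t = 5.0 * 24.1 * 2.46 = 296.43
P = 14610.0 / 296.43 = 49.2865

Answer: 49.2865


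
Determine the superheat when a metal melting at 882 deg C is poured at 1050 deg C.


Formula: Superheat = T_pour - T_melt
Superheat = 1050 - 882 = 168 deg C

168 deg C


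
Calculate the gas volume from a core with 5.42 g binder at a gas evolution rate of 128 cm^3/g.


Formula: V_gas = W_binder * gas_evolution_rate
V = 5.42 g * 128 cm^3/g = 693.7600 cm^3


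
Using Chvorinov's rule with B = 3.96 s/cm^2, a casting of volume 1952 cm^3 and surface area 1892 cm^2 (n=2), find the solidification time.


Formula: t_s = B * (V/A)^n  (Chvorinov's rule, n=2)
Modulus M = V/A = 1952/1892 = 1.031712 cm
M^2 = 1.031712^2 = 1.064430 cm^2
t_s = 3.96 * 1.064430 = 4.2151 s

Answer: 4.2151 s


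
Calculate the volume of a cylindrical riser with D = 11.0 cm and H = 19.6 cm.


Formula: V = pi * (D/2)^2 * H  (cylinder volume)
Radius = D/2 = 11.0/2 = 5.5 cm
V = pi * 5.5^2 * 19.6 = 1862.6503 cm^3

Final answer: 1862.6503 cm^3


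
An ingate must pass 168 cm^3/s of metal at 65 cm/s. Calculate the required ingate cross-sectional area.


Formula: A_ingate = Q / v  (continuity equation)
A = 168 cm^3/s / 65 cm/s = 2.5846 cm^2

2.5846 cm^2


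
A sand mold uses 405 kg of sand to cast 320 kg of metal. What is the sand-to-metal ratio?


Formula: Sand-to-Metal Ratio = W_sand / W_metal
Ratio = 405 kg / 320 kg = 1.2656


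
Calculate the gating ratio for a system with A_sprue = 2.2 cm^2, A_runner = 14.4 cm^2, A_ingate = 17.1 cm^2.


Sprue:Runner:Ingate = 1 : 14.4/2.2 : 17.1/2.2 = 1:6.55:7.77

Final answer: 1:6.55:7.77


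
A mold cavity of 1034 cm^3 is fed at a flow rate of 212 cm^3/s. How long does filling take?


Formula: t_fill = V_mold / Q_flow
t = 1034 cm^3 / 212 cm^3/s = 4.8774 s


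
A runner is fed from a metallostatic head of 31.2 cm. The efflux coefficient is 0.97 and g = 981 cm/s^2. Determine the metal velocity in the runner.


Formula: v = Cd * sqrt(2 * g * h)  (Torricelli with discharge coefficient)
2*g*h = 2 * 981 * 31.2 = 61214.4 cm^2/s^2
sqrt(61214.4) = 247.41544 cm/s
v = 0.97 * 247.41544 = 239.9930 cm/s


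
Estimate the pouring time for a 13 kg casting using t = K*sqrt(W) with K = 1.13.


Formula: t = K * sqrt(W)
sqrt(W) = sqrt(13) = 3.60555
t = 1.13 * 3.60555 = 4.0743 s

4.0743 s


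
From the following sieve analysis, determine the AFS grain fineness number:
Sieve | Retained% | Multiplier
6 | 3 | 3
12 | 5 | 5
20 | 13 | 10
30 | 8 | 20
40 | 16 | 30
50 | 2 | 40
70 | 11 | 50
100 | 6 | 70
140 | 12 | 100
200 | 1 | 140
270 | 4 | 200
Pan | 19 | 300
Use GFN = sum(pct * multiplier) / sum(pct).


Formula: GFN = sum(pct * multiplier) / sum(pct)
sum(pct * multiplier) = 9694
sum(pct) = 100
GFN = 9694 / 100 = 96.94

Final answer: 96.94


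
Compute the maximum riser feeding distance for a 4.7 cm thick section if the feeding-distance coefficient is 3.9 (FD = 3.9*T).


Formula: FD = 3.9 * T  (riser feeding-distance rule)
FD = 3.9 * 4.7 cm = 18.3300 cm

Final answer: 18.3300 cm


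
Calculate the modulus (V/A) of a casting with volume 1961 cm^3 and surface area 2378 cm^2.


Formula: Casting Modulus M = V / A
M = 1961 cm^3 / 2378 cm^2 = 0.8246 cm


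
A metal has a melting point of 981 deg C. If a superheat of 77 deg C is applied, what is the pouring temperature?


Formula: T_pour = T_melt + Superheat
T_pour = 981 + 77 = 1058 deg C

Final answer: 1058 deg C


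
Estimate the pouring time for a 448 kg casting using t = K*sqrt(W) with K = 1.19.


Formula: t = K * sqrt(W)
sqrt(W) = sqrt(448) = 21.16601
t = 1.19 * 21.16601 = 25.1876 s

Final answer: 25.1876 s


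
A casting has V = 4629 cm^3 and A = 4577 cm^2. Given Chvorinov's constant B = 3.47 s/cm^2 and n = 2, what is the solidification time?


Formula: t_s = B * (V/A)^n  (Chvorinov's rule, n=2)
Modulus M = V/A = 4629/4577 = 1.011361 cm
M^2 = 1.011361^2 = 1.022851 cm^2
t_s = 3.47 * 1.022851 = 3.5493 s


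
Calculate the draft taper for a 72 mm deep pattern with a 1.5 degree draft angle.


Formula: taper = depth * tan(draft_angle)
tan(1.5 deg) = 0.0261859
taper = 72 mm * 0.0261859 = 1.8854 mm

Answer: 1.8854 mm


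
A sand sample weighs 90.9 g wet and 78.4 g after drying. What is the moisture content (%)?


Formula: MC = (W_wet - W_dry) / W_wet * 100
Water mass = 90.9 - 78.4 = 12.5 g
MC = 12.5 / 90.9 * 100 = 13.7514%

Answer: 13.7514%


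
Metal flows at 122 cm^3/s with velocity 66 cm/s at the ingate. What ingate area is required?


Formula: A_ingate = Q / v  (continuity equation)
A = 122 cm^3/s / 66 cm/s = 1.8485 cm^2

Final answer: 1.8485 cm^2


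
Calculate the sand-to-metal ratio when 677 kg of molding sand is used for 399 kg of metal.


Formula: Sand-to-Metal Ratio = W_sand / W_metal
Ratio = 677 kg / 399 kg = 1.6967

Final answer: 1.6967


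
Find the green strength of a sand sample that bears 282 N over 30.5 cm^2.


Formula: Compressive Strength = Force / Area
Strength = 282 N / 30.5 cm^2 = 9.2459 N/cm^2

Final answer: 9.2459 N/cm^2


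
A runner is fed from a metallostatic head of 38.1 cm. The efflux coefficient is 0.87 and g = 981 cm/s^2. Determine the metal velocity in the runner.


Formula: v = Cd * sqrt(2 * g * h)  (Torricelli with discharge coefficient)
2*g*h = 2 * 981 * 38.1 = 74752.2 cm^2/s^2
sqrt(74752.2) = 273.40849 cm/s
v = 0.87 * 273.40849 = 237.8654 cm/s

237.8654 cm/s


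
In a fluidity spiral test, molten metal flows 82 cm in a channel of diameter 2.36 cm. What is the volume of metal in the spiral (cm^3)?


Formula: V = pi * (d/2)^2 * L  (cylinder volume)
Radius = 2.36/2 = 1.18 cm
V = pi * 1.18^2 * 82 = 358.6970 cm^3


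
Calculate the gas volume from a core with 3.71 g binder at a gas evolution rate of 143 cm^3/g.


Formula: V_gas = W_binder * gas_evolution_rate
V = 3.71 g * 143 cm^3/g = 530.5300 cm^3


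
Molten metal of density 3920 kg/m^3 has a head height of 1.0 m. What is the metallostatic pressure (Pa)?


Formula: P = rho * g * h
rho * g = 3920 * 9.81 = 38455.2 N/m^3
P = 38455.2 * 1.0 = 38455.2000 Pa

Answer: 38455.2000 Pa


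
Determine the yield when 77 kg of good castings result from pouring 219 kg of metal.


Formula: Casting Yield = (W_good / W_total) * 100
Yield = (77 kg / 219 kg) * 100 = 35.1598%

35.1598%


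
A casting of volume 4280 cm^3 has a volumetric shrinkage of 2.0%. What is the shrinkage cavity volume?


Formula: V_shrink = V_casting * shrinkage_pct / 100
V_shrink = 4280 cm^3 * 2.0 / 100 = 85.6000 cm^3

Answer: 85.6000 cm^3


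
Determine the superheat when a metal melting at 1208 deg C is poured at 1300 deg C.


Formula: Superheat = T_pour - T_melt
Superheat = 1300 - 1208 = 92 deg C

Final answer: 92 deg C


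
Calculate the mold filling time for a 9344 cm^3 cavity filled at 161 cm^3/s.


Formula: t_fill = V_mold / Q_flow
t = 9344 cm^3 / 161 cm^3/s = 58.0373 s


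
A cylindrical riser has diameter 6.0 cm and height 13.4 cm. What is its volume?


Formula: V = pi * (D/2)^2 * H  (cylinder volume)
Radius = D/2 = 6.0/2 = 3.0 cm
V = pi * 3.0^2 * 13.4 = 378.8761 cm^3
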